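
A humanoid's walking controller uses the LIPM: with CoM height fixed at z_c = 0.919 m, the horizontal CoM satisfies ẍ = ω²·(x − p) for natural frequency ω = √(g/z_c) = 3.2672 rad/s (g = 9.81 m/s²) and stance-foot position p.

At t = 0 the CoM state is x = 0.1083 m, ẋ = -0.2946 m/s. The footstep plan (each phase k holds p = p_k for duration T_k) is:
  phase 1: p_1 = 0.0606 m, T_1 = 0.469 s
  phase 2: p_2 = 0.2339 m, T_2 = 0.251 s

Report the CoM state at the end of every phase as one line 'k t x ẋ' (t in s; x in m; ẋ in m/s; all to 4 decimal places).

phase 1: p=0.0606, T=0.469, ωT=1.532317, cosh=2.422462, sinh=2.206427; start (x,ẋ)=(0.108300, -0.294600) → end (x,ẋ)=(-0.022800, -0.369796)
phase 2: p=0.2339, T=0.251, ωT=0.820067, cosh=1.355527, sinh=0.915125; start (x,ẋ)=(-0.022800, -0.369796) → end (x,ẋ)=(-0.217641, -1.268774)

1 0.4690 -0.0228 -0.3698
2 0.7200 -0.2176 -1.2688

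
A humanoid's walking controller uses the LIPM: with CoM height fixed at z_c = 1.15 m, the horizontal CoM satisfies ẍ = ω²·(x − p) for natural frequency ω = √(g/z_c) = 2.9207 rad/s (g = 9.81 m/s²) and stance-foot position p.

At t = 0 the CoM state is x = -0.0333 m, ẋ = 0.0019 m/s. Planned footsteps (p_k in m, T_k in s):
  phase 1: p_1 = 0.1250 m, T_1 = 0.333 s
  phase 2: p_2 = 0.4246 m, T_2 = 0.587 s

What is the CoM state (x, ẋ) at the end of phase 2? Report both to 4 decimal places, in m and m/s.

phase 1: p=0.1250, T=0.333, ωT=0.972593, cosh=1.511448, sinh=1.133346; start (x,ẋ)=(-0.033300, 0.001900) → end (x,ẋ)=(-0.113525, -0.521127)
phase 2: p=0.4246, T=0.587, ωT=1.714451, cosh=2.866844, sinh=2.686781; start (x,ẋ)=(-0.113525, -0.521127) → end (x,ẋ)=(-1.597510, -5.716808)

x = -1.5975, ẋ = -5.7168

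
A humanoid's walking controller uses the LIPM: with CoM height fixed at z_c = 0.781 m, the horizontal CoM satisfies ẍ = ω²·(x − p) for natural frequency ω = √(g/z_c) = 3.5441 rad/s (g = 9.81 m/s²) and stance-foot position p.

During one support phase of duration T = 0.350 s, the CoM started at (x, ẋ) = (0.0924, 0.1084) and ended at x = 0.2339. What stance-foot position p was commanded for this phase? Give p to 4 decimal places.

p = -0.0142

ωT = 3.5441·0.350 = 1.240435; cosh(ωT) = 1.873188, sinh(ωT) = 1.583929
x(T) = p + (x₀−p)·cosh(ωT) + (ẋ₀/ω)·sinh(ωT) ⇒ p·(1 − cosh) = x(T) − x₀·cosh − (ẋ₀/ω)·sinh
numerator   = 0.2339 − (0.0924)·1.873188 − (0.1084/3.5441)·1.583929 = 0.012371
denominator = 1 − 1.873188 = -0.873188
p = 0.012371 / -0.873188 = -0.0142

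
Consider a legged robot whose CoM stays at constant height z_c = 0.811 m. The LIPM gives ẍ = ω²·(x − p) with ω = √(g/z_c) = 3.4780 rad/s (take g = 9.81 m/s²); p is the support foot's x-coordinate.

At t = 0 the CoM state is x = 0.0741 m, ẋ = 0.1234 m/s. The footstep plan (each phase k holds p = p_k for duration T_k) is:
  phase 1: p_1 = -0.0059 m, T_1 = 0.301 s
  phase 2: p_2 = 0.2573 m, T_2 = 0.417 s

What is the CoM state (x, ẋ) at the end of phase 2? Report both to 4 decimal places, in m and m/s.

x = 0.3685, ẋ = 0.5887

phase 1: p=-0.0059, T=0.301, ωT=1.046878, cosh=1.599888, sinh=1.248856; start (x,ẋ)=(0.074100, 0.123400) → end (x,ẋ)=(0.166401, 0.544908)
phase 2: p=0.2573, T=0.417, ωT=1.450326, cosh=2.249499, sinh=2.015005; start (x,ẋ)=(0.166401, 0.544908) → end (x,ẋ)=(0.368518, 0.588730)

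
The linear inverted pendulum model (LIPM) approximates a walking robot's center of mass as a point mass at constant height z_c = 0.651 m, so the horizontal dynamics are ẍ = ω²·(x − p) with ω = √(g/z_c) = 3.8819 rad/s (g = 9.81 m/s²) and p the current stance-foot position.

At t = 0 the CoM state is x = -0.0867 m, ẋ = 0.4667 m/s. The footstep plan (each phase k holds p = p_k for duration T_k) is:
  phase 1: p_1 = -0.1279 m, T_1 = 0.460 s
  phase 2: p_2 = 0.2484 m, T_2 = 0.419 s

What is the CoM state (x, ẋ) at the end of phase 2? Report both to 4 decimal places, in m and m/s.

phase 1: p=-0.1279, T=0.460, ωT=1.785674, cosh=3.065641, sinh=2.897957; start (x,ẋ)=(-0.086700, 0.466700) → end (x,ẋ)=(0.346810, 1.894217)
phase 2: p=0.2484, T=0.419, ωT=1.626516, cosh=2.641369, sinh=2.444755; start (x,ẋ)=(0.346810, 1.894217) → end (x,ẋ)=(1.701284, 5.937269)

x = 1.7013, ẋ = 5.9373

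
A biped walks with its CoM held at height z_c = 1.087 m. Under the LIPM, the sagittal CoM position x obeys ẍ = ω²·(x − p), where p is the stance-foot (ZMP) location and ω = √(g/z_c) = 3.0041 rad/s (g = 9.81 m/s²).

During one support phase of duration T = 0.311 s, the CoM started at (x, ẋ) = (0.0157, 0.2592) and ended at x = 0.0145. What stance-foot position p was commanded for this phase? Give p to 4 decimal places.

ωT = 3.0041·0.311 = 0.934275; cosh(ωT) = 1.469119, sinh(ωT) = 1.076249
x(T) = p + (x₀−p)·cosh(ωT) + (ẋ₀/ω)·sinh(ωT) ⇒ p·(1 − cosh) = x(T) − x₀·cosh − (ẋ₀/ω)·sinh
numerator   = 0.0145 − (0.0157)·1.469119 − (0.2592/3.0041)·1.076249 = -0.101426
denominator = 1 − 1.469119 = -0.469119
p = -0.101426 / -0.469119 = 0.2162

p = 0.2162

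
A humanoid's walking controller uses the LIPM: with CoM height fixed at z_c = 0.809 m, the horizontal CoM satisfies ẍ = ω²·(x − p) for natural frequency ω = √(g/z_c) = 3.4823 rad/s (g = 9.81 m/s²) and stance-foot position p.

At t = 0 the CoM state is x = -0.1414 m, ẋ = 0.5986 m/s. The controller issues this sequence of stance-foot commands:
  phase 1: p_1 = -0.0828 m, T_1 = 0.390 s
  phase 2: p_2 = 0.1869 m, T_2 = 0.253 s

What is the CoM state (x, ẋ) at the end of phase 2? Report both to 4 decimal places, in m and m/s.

phase 1: p=-0.0828, T=0.390, ωT=1.358097, cosh=2.072968, sinh=1.815818; start (x,ẋ)=(-0.141400, 0.598600) → end (x,ẋ)=(0.107859, 0.870338)
phase 2: p=0.1869, T=0.253, ωT=0.881022, cosh=1.413862, sinh=0.999503; start (x,ẋ)=(0.107859, 0.870338) → end (x,ẋ)=(0.324955, 0.955431)

x = 0.3250, ẋ = 0.9554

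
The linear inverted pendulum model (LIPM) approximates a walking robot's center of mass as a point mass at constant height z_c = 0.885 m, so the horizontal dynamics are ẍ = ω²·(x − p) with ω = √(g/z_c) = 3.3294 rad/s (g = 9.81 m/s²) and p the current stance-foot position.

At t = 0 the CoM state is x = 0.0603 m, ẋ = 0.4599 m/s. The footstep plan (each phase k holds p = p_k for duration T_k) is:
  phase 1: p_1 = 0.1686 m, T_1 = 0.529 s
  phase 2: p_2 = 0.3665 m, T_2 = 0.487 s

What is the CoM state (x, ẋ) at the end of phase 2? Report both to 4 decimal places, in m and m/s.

phase 1: p=0.1686, T=0.529, ωT=1.761253, cosh=2.995776, sinh=2.823947; start (x,ẋ)=(0.060300, 0.459900) → end (x,ẋ)=(0.234238, 0.359516)
phase 2: p=0.3665, T=0.487, ωT=1.621418, cosh=2.628939, sinh=2.431321; start (x,ẋ)=(0.234238, 0.359516) → end (x,ẋ)=(0.281330, -0.125498)

x = 0.2813, ẋ = -0.1255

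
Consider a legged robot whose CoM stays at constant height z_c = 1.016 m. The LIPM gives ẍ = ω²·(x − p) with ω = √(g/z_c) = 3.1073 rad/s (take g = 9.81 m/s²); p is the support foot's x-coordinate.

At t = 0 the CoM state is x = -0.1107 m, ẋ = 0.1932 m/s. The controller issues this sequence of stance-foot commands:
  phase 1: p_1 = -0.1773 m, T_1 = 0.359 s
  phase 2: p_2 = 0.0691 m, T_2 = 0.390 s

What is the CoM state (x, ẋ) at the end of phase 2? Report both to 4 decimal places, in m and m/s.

phase 1: p=-0.1773, T=0.359, ωT=1.115521, cosh=1.689451, sinh=1.361706; start (x,ẋ)=(-0.110700, 0.193200) → end (x,ẋ)=(0.019883, 0.608202)
phase 2: p=0.0691, T=0.390, ωT=1.211847, cosh=1.828666, sinh=1.531019; start (x,ẋ)=(0.019883, 0.608202) → end (x,ẋ)=(0.278770, 0.878056)

x = 0.2788, ẋ = 0.8781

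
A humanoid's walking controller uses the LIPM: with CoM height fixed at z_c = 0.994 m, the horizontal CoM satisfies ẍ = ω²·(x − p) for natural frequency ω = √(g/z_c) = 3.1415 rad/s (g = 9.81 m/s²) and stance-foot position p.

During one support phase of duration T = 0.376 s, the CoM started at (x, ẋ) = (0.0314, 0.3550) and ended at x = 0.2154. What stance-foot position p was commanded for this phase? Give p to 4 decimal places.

p = 0.0094

ωT = 3.1415·0.376 = 1.181204; cosh(ωT) = 1.782602, sinh(ωT) = 1.475693
x(T) = p + (x₀−p)·cosh(ωT) + (ẋ₀/ω)·sinh(ωT) ⇒ p·(1 − cosh) = x(T) − x₀·cosh − (ẋ₀/ω)·sinh
numerator   = 0.2154 − (0.0314)·1.782602 − (0.3550/3.1415)·1.475693 = -0.007332
denominator = 1 − 1.782602 = -0.782602
p = -0.007332 / -0.782602 = 0.0094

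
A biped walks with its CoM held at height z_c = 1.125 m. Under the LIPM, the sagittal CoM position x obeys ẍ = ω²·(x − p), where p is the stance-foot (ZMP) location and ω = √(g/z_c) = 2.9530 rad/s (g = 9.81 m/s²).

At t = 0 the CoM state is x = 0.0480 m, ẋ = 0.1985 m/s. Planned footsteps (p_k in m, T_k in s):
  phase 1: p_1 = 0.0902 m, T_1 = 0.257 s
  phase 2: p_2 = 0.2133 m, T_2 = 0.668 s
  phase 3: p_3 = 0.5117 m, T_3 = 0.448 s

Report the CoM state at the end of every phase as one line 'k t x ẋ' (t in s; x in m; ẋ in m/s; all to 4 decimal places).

phase 1: p=0.0902, T=0.257, ωT=0.758921, cosh=1.302071, sinh=0.833899; start (x,ẋ)=(0.048000, 0.198500) → end (x,ẋ)=(0.091307, 0.154543)
phase 2: p=0.2133, T=0.668, ωT=1.972604, cosh=3.664234, sinh=3.525140; start (x,ẋ)=(0.091307, 0.154543) → end (x,ẋ)=(-0.049224, -0.703631)
phase 3: p=0.5117, T=0.448, ωT=1.322944, cosh=2.010404, sinh=1.744054; start (x,ẋ)=(-0.049224, -0.703631) → end (x,ẋ)=(-1.031552, -4.303450)

1 0.2570 0.0913 0.1545
2 0.9250 -0.0492 -0.7036
3 1.3730 -1.0316 -4.3035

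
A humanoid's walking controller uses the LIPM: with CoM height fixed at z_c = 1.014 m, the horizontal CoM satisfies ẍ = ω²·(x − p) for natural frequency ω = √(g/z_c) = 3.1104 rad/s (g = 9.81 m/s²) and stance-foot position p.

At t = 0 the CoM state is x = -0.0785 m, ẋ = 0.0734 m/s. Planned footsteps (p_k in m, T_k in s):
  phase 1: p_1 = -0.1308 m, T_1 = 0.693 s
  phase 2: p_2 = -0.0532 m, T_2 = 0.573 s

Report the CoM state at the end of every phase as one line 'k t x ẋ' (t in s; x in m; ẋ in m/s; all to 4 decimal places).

phase 1: p=-0.1308, T=0.693, ωT=2.155507, cosh=4.374056, sinh=4.258211; start (x,ẋ)=(-0.078500, 0.073400) → end (x,ẋ)=(0.198449, 1.013756)
phase 2: p=-0.0532, T=0.573, ωT=1.782259, cosh=3.055763, sinh=2.887505; start (x,ẋ)=(0.198449, 1.013756) → end (x,ẋ)=(1.656890, 5.357935)

1 0.6930 0.1984 1.0138
2 1.2660 1.6569 5.3579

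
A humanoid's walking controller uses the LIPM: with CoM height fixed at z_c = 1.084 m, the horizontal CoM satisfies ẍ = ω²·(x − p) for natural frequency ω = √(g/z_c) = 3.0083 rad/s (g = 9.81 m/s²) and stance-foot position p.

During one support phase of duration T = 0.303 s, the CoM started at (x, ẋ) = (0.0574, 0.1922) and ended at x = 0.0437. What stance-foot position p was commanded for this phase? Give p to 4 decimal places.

p = 0.2379

ωT = 3.0083·0.303 = 0.911515; cosh(ωT) = 1.445002, sinh(ωT) = 1.043087
x(T) = p + (x₀−p)·cosh(ωT) + (ẋ₀/ω)·sinh(ωT) ⇒ p·(1 − cosh) = x(T) − x₀·cosh − (ẋ₀/ω)·sinh
numerator   = 0.0437 − (0.0574)·1.445002 − (0.1922/3.0083)·1.043087 = -0.105886
denominator = 1 − 1.445002 = -0.445002
p = -0.105886 / -0.445002 = 0.2379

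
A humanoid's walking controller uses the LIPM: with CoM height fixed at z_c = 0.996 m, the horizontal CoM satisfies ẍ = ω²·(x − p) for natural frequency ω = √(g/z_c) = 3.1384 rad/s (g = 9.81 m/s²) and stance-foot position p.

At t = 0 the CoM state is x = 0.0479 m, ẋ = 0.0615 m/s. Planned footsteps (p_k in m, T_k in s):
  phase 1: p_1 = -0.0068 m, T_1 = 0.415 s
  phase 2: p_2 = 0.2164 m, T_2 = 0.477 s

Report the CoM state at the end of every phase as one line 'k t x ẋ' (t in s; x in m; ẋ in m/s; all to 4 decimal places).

phase 1: p=-0.0068, T=0.415, ωT=1.302436, cosh=1.975057, sinh=1.703189; start (x,ẋ)=(0.047900, 0.061500) → end (x,ẋ)=(0.134611, 0.413853)
phase 2: p=0.2164, T=0.477, ωT=1.497017, cosh=2.346068, sinh=2.122271; start (x,ẋ)=(0.134611, 0.413853) → end (x,ẋ)=(0.304377, 0.426171)

1 0.4150 0.1346 0.4139
2 0.8920 0.3044 0.4262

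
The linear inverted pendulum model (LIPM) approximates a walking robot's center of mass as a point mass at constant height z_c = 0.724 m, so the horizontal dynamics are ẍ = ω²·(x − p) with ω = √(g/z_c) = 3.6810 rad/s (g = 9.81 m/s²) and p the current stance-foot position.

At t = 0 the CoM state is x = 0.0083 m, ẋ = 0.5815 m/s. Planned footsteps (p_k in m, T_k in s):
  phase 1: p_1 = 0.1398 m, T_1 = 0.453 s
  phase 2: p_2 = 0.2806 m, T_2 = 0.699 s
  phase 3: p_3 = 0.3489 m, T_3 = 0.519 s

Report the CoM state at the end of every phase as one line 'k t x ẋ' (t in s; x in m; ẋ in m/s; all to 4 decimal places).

1 0.4530 0.1826 0.3587
2 1.1520 0.2697 0.0149
3 1.6710 0.0890 -0.9115

phase 1: p=0.1398, T=0.453, ωT=1.667493, cosh=2.743793, sinh=2.555074; start (x,ẋ)=(0.008300, 0.581500) → end (x,ẋ)=(0.182625, 0.358729)
phase 2: p=0.2806, T=0.699, ωT=2.573019, cosh=6.590817, sinh=6.514512; start (x,ẋ)=(0.182625, 0.358729) → end (x,ẋ)=(0.269729, 0.014877)
phase 3: p=0.3489, T=0.519, ωT=1.910439, cosh=3.452035, sinh=3.304019; start (x,ẋ)=(0.269729, 0.014877) → end (x,ẋ)=(0.088953, -0.911526)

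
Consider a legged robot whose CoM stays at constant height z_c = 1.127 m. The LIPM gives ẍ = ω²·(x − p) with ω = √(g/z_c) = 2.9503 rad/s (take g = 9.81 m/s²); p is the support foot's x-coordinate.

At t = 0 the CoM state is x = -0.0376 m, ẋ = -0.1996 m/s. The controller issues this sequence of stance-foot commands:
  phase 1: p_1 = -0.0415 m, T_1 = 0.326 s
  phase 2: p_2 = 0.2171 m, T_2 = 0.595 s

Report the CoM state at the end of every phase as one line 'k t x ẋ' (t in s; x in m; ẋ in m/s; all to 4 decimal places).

1 0.3260 -0.1112 -0.2864
2 0.9210 -1.0336 -3.5719

phase 1: p=-0.0415, T=0.326, ωT=0.961798, cosh=1.499301, sinh=1.117095; start (x,ẋ)=(-0.037600, -0.199600) → end (x,ẋ)=(-0.111229, -0.286407)
phase 2: p=0.2171, T=0.595, ωT=1.755428, cosh=2.979380, sinh=2.806547; start (x,ẋ)=(-0.111229, -0.286407) → end (x,ẋ)=(-1.033568, -3.571929)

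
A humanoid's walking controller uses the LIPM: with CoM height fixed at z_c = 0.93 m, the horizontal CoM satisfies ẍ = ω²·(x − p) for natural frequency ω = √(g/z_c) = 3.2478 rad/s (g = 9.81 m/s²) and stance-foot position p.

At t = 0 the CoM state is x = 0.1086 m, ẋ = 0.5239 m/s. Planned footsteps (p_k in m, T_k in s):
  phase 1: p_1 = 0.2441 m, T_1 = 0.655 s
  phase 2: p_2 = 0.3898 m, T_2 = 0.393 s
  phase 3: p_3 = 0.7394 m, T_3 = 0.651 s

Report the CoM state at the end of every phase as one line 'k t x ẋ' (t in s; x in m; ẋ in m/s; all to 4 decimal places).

1 0.6550 0.3347 0.4092
2 1.0480 0.4916 0.4946
3 1.6990 0.3196 -1.2066

phase 1: p=0.2441, T=0.655, ωT=2.127309, cosh=4.255705, sinh=4.136548; start (x,ẋ)=(0.108600, 0.523900) → end (x,ẋ)=(0.334715, 0.409165)
phase 2: p=0.3898, T=0.393, ωT=1.276385, cosh=1.931353, sinh=1.652309; start (x,ẋ)=(0.334715, 0.409165) → end (x,ẋ)=(0.491573, 0.494636)
phase 3: p=0.7394, T=0.651, ωT=2.114318, cosh=4.202324, sinh=4.081608; start (x,ẋ)=(0.491573, 0.494636) → end (x,ẋ)=(0.319575, -1.206633)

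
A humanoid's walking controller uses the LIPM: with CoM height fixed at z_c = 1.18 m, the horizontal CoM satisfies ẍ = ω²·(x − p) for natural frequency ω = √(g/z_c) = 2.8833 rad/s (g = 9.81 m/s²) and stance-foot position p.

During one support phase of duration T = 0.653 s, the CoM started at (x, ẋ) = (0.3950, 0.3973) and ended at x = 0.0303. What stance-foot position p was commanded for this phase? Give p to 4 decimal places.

ωT = 2.8833·0.653 = 1.882795; cosh(ωT) = 3.362006, sinh(ωT) = 3.209841
x(T) = p + (x₀−p)·cosh(ωT) + (ẋ₀/ω)·sinh(ωT) ⇒ p·(1 − cosh) = x(T) − x₀·cosh − (ẋ₀/ω)·sinh
numerator   = 0.0303 − (0.3950)·3.362006 − (0.3973/2.8833)·3.209841 = -1.739987
denominator = 1 − 3.362006 = -2.362006
p = -1.739987 / -2.362006 = 0.7367

p = 0.7367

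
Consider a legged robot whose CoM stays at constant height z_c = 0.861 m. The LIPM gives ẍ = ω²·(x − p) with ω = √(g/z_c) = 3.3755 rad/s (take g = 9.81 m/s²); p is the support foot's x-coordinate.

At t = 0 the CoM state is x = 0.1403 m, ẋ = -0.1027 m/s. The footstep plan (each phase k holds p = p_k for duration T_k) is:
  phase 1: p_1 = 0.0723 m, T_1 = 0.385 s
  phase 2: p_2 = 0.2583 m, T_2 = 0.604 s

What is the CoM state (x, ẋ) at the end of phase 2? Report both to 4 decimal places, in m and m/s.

x = 0.0629, ẋ = -0.5897

phase 1: p=0.0723, T=0.385, ωT=1.299567, cosh=1.970180, sinh=1.697530; start (x,ẋ)=(0.140300, -0.102700) → end (x,ẋ)=(0.154625, 0.187303)
phase 2: p=0.2583, T=0.604, ωT=2.038802, cosh=3.905793, sinh=3.775608; start (x,ẋ)=(0.154625, 0.187303) → end (x,ẋ)=(0.062871, -0.589729)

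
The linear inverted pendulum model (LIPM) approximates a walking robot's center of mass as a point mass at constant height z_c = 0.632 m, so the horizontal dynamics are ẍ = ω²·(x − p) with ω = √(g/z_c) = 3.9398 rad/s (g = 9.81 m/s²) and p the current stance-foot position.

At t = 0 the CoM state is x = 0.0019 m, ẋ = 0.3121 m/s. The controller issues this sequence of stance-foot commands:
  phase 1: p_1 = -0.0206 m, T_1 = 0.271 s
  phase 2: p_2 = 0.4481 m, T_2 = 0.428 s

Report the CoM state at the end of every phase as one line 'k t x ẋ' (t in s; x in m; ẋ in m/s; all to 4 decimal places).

1 0.2710 0.1176 0.6212
2 0.6990 -0.0637 -1.6602

phase 1: p=-0.0206, T=0.271, ωT=1.067686, cosh=1.626222, sinh=1.282419; start (x,ẋ)=(0.001900, 0.312100) → end (x,ẋ)=(0.117580, 0.621224)
phase 2: p=0.4481, T=0.428, ωT=1.686234, cosh=2.792164, sinh=2.606948; start (x,ẋ)=(0.117580, 0.621224) → end (x,ẋ)=(-0.063705, -1.660166)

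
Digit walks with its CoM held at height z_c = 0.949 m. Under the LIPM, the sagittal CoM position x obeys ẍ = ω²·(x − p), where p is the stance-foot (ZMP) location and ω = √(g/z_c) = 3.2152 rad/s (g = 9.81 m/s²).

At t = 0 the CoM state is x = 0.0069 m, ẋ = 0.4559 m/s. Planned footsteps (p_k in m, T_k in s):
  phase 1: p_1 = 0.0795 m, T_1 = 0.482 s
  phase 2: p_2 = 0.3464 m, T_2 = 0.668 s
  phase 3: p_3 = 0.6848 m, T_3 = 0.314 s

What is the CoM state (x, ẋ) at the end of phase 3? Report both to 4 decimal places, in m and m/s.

phase 1: p=0.0795, T=0.482, ωT=1.549726, cosh=2.461244, sinh=2.248938; start (x,ẋ)=(0.006900, 0.455900) → end (x,ẋ)=(0.219702, 0.597126)
phase 2: p=0.3464, T=0.668, ωT=2.147754, cosh=4.341171, sinh=4.224424; start (x,ẋ)=(0.219702, 0.597126) → end (x,ẋ)=(0.580943, 0.871371)
phase 3: p=0.6848, T=0.314, ωT=1.009573, cosh=1.554401, sinh=1.190027; start (x,ẋ)=(0.580943, 0.871371) → end (x,ẋ)=(0.845881, 0.957085)

x = 0.8459, ẋ = 0.9571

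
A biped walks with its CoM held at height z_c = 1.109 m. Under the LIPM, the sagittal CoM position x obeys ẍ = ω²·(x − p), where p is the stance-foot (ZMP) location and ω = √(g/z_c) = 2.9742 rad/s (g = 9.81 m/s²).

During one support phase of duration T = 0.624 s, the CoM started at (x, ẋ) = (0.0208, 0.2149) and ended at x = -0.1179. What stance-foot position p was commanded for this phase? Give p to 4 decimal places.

p = 0.1807

ωT = 2.9742·0.624 = 1.855901; cosh(ωT) = 3.276885, sinh(ωT) = 3.120573
x(T) = p + (x₀−p)·cosh(ωT) + (ẋ₀/ω)·sinh(ωT) ⇒ p·(1 − cosh) = x(T) − x₀·cosh − (ẋ₀/ω)·sinh
numerator   = -0.1179 − (0.0208)·3.276885 − (0.2149/2.9742)·3.120573 = -0.411535
denominator = 1 − 3.276885 = -2.276885
p = -0.411535 / -2.276885 = 0.1807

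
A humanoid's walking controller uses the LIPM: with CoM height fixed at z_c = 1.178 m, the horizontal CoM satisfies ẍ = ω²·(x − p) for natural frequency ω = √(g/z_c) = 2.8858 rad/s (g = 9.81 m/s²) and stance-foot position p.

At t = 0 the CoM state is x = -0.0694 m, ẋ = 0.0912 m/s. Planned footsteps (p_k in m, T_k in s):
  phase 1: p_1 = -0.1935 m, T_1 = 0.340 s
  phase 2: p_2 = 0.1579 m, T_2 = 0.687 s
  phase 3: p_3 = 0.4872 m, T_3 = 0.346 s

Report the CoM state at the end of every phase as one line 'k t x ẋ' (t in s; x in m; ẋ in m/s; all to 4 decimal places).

phase 1: p=-0.1935, T=0.340, ωT=0.981172, cosh=1.521226, sinh=1.146355; start (x,ẋ)=(-0.069400, 0.091200) → end (x,ẋ)=(0.031512, 0.549277)
phase 2: p=0.1579, T=0.687, ωT=1.982545, cosh=3.699457, sinh=3.561739; start (x,ẋ)=(0.031512, 0.549277) → end (x,ẋ)=(0.368269, 0.732958)
phase 3: p=0.4872, T=0.346, ωT=0.998487, cosh=1.541304, sinh=1.172868; start (x,ẋ)=(0.368269, 0.732958) → end (x,ẋ)=(0.601785, 0.727168)

1 0.3400 0.0315 0.5493
2 1.0270 0.3683 0.7330
3 1.3730 0.6018 0.7272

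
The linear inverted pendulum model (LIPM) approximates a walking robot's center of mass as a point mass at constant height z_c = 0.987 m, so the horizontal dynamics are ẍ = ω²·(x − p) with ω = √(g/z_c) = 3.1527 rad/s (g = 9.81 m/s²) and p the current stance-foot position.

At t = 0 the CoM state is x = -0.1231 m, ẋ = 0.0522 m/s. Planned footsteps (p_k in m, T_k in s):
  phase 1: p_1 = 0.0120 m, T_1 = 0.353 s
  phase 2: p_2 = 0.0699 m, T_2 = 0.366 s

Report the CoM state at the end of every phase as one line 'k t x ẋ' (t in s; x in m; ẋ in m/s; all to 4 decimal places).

phase 1: p=0.0120, T=0.353, ωT=1.112903, cosh=1.685892, sinh=1.357288; start (x,ẋ)=(-0.123100, 0.052200) → end (x,ẋ)=(-0.193291, -0.490106)
phase 2: p=0.0699, T=0.366, ωT=1.153888, cosh=1.742952, sinh=1.427544; start (x,ẋ)=(-0.193291, -0.490106) → end (x,ẋ)=(-0.610750, -2.038754)

1 0.3530 -0.1933 -0.4901
2 0.7190 -0.6107 -2.0388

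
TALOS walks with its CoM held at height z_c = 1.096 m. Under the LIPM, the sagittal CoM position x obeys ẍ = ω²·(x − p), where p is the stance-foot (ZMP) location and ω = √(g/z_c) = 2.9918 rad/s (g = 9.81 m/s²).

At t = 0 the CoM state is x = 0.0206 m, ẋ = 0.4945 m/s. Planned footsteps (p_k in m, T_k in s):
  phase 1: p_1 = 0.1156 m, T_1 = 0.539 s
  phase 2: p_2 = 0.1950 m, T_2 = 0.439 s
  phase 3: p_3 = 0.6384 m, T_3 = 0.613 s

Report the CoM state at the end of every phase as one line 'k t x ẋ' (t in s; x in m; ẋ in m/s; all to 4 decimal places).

phase 1: p=0.1156, T=0.539, ωT=1.612580, cosh=2.607554, sinh=2.408182; start (x,ẋ)=(0.020600, 0.494500) → end (x,ẋ)=(0.265919, 0.604980)
phase 2: p=0.1950, T=0.439, ωT=1.313400, cosh=1.993851, sinh=1.724946; start (x,ẋ)=(0.265919, 0.604980) → end (x,ẋ)=(0.685208, 1.572230)
phase 3: p=0.6384, T=0.613, ωT=1.833973, cosh=3.209242, sinh=3.049464; start (x,ẋ)=(0.685208, 1.572230) → end (x,ẋ)=(2.391151, 5.472712)

1 0.5390 0.2659 0.6050
2 0.9780 0.6852 1.5722
3 1.5910 2.3912 5.4727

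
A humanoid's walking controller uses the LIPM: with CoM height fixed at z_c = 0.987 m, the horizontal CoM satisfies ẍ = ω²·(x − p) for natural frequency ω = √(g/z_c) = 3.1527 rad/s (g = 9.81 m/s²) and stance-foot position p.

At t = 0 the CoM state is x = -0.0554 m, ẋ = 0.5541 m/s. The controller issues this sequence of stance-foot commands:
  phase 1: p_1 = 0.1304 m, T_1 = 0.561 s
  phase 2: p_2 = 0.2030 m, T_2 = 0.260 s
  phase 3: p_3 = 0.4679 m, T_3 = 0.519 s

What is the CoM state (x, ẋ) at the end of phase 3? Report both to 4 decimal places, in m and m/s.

phase 1: p=0.1304, T=0.561, ωT=1.768665, cosh=3.016790, sinh=2.846229; start (x,ẋ)=(-0.055400, 0.554100) → end (x,ẋ)=(0.070117, 0.004363)
phase 2: p=0.2030, T=0.260, ωT=0.819702, cosh=1.355193, sinh=0.914630; start (x,ẋ)=(0.070117, 0.004363) → end (x,ẋ)=(0.024184, -0.377263)
phase 3: p=0.4679, T=0.519, ωT=1.636251, cosh=2.665295, sinh=2.470586; start (x,ẋ)=(0.024184, -0.377263) → end (x,ẋ)=(-1.010374, -4.461632)

x = -1.0104, ẋ = -4.4616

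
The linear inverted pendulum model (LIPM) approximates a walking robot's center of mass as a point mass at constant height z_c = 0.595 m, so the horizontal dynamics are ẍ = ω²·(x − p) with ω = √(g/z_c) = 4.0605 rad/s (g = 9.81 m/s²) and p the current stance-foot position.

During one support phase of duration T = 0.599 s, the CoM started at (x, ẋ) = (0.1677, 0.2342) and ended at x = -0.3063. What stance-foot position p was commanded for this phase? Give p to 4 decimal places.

ωT = 4.0605·0.599 = 2.432240; cosh(ωT) = 5.736094, sinh(ωT) = 5.648254
x(T) = p + (x₀−p)·cosh(ωT) + (ẋ₀/ω)·sinh(ωT) ⇒ p·(1 − cosh) = x(T) − x₀·cosh − (ẋ₀/ω)·sinh
numerator   = -0.3063 − (0.1677)·5.736094 − (0.2342/4.0605)·5.648254 = -1.594021
denominator = 1 − 5.736094 = -4.736094
p = -1.594021 / -4.736094 = 0.3366

p = 0.3366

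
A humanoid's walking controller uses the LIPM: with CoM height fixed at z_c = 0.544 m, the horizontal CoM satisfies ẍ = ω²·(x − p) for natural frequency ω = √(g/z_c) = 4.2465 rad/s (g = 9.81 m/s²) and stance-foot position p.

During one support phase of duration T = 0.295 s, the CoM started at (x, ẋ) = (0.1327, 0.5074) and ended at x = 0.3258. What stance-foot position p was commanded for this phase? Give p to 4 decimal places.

ωT = 4.2465·0.295 = 1.252717; cosh(ωT) = 1.892784, sinh(ωT) = 1.607057
x(T) = p + (x₀−p)·cosh(ωT) + (ẋ₀/ω)·sinh(ωT) ⇒ p·(1 − cosh) = x(T) − x₀·cosh − (ẋ₀/ω)·sinh
numerator   = 0.3258 − (0.1327)·1.892784 − (0.5074/4.2465)·1.607057 = -0.117394
denominator = 1 − 1.892784 = -0.892784
p = -0.117394 / -0.892784 = 0.1315

p = 0.1315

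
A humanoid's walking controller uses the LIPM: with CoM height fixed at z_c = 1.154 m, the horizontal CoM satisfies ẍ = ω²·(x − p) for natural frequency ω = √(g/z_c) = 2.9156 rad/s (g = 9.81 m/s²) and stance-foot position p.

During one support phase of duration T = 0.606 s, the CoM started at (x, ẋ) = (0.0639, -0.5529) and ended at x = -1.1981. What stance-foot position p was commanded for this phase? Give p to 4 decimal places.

p = 0.4235

ωT = 2.9156·0.606 = 1.766854; cosh(ωT) = 3.011640, sinh(ωT) = 2.840770
x(T) = p + (x₀−p)·cosh(ωT) + (ẋ₀/ω)·sinh(ωT) ⇒ p·(1 − cosh) = x(T) − x₀·cosh − (ẋ₀/ω)·sinh
numerator   = -1.1981 − (0.0639)·3.011640 − (-0.5529/2.9156)·2.840770 = -0.851834
denominator = 1 − 3.011640 = -2.011640
p = -0.851834 / -2.011640 = 0.4235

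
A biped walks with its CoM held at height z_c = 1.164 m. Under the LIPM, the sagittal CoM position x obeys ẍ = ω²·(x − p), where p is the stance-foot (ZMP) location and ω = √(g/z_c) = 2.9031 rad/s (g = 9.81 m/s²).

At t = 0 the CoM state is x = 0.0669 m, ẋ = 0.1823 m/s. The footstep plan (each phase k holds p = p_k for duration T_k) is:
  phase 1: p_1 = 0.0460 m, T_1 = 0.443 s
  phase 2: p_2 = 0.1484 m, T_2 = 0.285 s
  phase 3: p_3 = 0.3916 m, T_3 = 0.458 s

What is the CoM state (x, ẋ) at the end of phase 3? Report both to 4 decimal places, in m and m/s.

x = 0.7597, ẋ = 1.2938

phase 1: p=0.0460, T=0.443, ωT=1.286073, cosh=1.947452, sinh=1.671098; start (x,ẋ)=(0.066900, 0.182300) → end (x,ẋ)=(0.191638, 0.456414)
phase 2: p=0.1484, T=0.285, ωT=0.827383, cosh=1.362259, sinh=0.925067; start (x,ẋ)=(0.191638, 0.456414) → end (x,ẋ)=(0.352737, 0.737873)
phase 3: p=0.3916, T=0.458, ωT=1.329620, cosh=2.022092, sinh=1.757514; start (x,ẋ)=(0.352737, 0.737873) → end (x,ẋ)=(0.759718, 1.293759)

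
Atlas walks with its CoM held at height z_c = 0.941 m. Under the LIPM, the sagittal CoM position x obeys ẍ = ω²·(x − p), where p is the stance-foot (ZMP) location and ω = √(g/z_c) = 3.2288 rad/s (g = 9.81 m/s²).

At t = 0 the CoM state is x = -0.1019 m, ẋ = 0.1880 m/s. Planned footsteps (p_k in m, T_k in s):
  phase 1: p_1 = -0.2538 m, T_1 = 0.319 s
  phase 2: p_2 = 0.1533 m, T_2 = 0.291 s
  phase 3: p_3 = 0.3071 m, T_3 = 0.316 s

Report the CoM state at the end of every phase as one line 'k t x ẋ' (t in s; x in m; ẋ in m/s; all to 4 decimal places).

1 0.3190 0.0572 0.8962
2 0.6100 0.3125 0.9854
3 0.9260 0.6838 1.5653

phase 1: p=-0.2538, T=0.319, ωT=1.029987, cosh=1.579021, sinh=1.222009; start (x,ẋ)=(-0.101900, 0.188000) → end (x,ẋ)=(0.057206, 0.896196)
phase 2: p=0.1533, T=0.291, ωT=0.939581, cosh=1.474850, sinh=1.084058; start (x,ẋ)=(0.057206, 0.896196) → end (x,ẋ)=(0.312470, 0.985406)
phase 3: p=0.3071, T=0.316, ωT=1.020301, cosh=1.567258, sinh=1.206771; start (x,ẋ)=(0.312470, 0.985406) → end (x,ẋ)=(0.683814, 1.565310)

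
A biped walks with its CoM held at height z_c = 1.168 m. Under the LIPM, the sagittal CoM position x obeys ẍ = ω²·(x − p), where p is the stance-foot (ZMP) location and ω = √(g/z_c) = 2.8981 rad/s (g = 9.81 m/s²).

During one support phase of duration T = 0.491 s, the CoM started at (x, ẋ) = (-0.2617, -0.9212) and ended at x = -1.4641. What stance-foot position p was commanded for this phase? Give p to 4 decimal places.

ωT = 2.8981·0.491 = 1.422967; cosh(ωT) = 2.195206, sinh(ωT) = 1.954208
x(T) = p + (x₀−p)·cosh(ωT) + (ẋ₀/ω)·sinh(ωT) ⇒ p·(1 − cosh) = x(T) − x₀·cosh − (ẋ₀/ω)·sinh
numerator   = -1.4641 − (-0.2617)·2.195206 − (-0.9212/2.8981)·1.954208 = -0.268443
denominator = 1 − 2.195206 = -1.195206
p = -0.268443 / -1.195206 = 0.2246

p = 0.2246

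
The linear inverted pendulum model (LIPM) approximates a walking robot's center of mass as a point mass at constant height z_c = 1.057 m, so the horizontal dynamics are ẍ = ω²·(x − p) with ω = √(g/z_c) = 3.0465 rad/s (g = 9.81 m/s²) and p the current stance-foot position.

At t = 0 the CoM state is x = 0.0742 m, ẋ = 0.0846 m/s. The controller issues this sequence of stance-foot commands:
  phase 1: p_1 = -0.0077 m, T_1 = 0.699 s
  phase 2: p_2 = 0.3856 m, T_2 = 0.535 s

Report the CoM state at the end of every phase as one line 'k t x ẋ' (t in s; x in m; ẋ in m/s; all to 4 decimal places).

phase 1: p=-0.0077, T=0.699, ωT=2.129503, cosh=4.264793, sinh=4.145897; start (x,ẋ)=(0.074200, 0.084600) → end (x,ẋ)=(0.456716, 1.395237)
phase 2: p=0.3856, T=0.535, ωT=1.629878, cosh=2.649602, sinh=2.453648; start (x,ẋ)=(0.456716, 1.395237) → end (x,ẋ)=(1.697753, 4.228420)

1 0.6990 0.4567 1.3952
2 1.2340 1.6978 4.2284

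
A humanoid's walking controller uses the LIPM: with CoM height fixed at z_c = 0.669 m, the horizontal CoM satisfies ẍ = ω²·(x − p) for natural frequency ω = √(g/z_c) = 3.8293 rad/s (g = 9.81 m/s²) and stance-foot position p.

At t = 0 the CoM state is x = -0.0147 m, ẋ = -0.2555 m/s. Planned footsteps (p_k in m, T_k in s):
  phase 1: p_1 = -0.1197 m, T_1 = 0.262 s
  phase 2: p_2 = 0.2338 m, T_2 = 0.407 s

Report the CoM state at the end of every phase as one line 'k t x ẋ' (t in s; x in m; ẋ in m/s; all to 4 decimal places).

1 0.2620 -0.0360 0.0793
2 0.6690 -0.3886 -2.1493

phase 1: p=-0.1197, T=0.262, ωT=1.003277, cosh=1.546940, sinh=1.180264; start (x,ẋ)=(-0.014700, -0.255500) → end (x,ẋ)=(-0.036021, 0.079313)
phase 2: p=0.2338, T=0.407, ωT=1.558525, cosh=2.481127, sinh=2.270681; start (x,ẋ)=(-0.036021, 0.079313) → end (x,ẋ)=(-0.388630, -2.149342)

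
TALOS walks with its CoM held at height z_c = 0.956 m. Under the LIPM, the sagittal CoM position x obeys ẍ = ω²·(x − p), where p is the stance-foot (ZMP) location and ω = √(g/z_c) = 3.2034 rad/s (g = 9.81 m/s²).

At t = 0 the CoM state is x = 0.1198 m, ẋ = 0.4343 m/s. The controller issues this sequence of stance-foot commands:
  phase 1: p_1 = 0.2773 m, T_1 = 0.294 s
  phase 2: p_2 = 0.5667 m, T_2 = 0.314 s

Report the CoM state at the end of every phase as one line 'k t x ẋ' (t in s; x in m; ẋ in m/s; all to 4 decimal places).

1 0.2940 0.1920 0.0930
2 0.6080 0.0204 -1.2772

phase 1: p=0.2773, T=0.294, ωT=0.941800, cosh=1.477259, sinh=1.087334; start (x,ẋ)=(0.119800, 0.434300) → end (x,ẋ)=(0.192047, 0.092975)
phase 2: p=0.5667, T=0.314, ωT=1.005868, cosh=1.550003, sinh=1.184276; start (x,ẋ)=(0.192047, 0.092975) → end (x,ẋ)=(0.020359, -1.277214)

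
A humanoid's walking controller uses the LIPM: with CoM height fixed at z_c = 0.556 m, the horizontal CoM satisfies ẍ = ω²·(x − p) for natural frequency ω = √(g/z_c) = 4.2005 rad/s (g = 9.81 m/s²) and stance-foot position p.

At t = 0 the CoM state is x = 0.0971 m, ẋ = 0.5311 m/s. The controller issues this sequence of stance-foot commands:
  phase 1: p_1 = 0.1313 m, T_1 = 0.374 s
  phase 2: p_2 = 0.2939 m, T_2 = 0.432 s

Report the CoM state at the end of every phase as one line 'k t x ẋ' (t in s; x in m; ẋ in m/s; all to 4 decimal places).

1 0.3740 0.3365 1.0022
2 0.8060 1.1410 3.6924

phase 1: p=0.1313, T=0.374, ωT=1.570987, cosh=2.509617, sinh=2.301777; start (x,ẋ)=(0.097100, 0.531100) → end (x,ẋ)=(0.336502, 1.002191)
phase 2: p=0.2939, T=0.432, ωT=1.814616, cosh=3.150809, sinh=2.987909; start (x,ẋ)=(0.336502, 1.002191) → end (x,ẋ)=(1.141011, 3.692394)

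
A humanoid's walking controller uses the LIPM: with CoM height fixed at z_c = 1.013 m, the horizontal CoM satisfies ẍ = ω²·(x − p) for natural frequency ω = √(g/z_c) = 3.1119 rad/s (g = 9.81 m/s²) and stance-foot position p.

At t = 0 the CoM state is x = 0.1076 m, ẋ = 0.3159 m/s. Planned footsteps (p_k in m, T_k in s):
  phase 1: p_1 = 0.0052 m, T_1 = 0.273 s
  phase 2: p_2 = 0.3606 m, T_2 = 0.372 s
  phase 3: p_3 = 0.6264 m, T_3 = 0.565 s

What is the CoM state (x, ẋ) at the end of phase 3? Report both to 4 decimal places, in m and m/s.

phase 1: p=0.0052, T=0.273, ωT=0.849549, cosh=1.383100, sinh=0.955492; start (x,ẋ)=(0.107600, 0.315900) → end (x,ẋ)=(0.243825, 0.741397)
phase 2: p=0.3606, T=0.372, ωT=1.157627, cosh=1.748301, sinh=1.434070; start (x,ẋ)=(0.243825, 0.741397) → end (x,ẋ)=(0.498103, 0.775054)
phase 3: p=0.6264, T=0.565, ωT=1.758223, cosh=2.987236, sinh=2.814885; start (x,ẋ)=(0.498103, 0.775054) → end (x,ẋ)=(0.944225, 1.191431)

x = 0.9442, ẋ = 1.1914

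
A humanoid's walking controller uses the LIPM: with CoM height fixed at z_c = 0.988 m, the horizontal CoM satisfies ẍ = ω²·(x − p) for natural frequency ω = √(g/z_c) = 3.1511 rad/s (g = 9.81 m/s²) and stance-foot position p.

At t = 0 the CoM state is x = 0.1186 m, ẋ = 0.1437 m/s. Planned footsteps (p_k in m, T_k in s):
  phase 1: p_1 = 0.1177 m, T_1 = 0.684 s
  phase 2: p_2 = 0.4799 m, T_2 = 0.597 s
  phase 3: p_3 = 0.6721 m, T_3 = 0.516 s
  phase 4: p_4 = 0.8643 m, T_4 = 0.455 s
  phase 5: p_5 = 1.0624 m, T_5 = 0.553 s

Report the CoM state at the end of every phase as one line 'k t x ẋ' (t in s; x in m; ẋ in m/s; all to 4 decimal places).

1 0.6840 0.3158 0.6405
2 1.2810 0.5804 0.4931
3 1.7970 0.8123 0.5957
4 2.2520 1.1231 0.9965
5 2.8050 2.1165 3.4627

phase 1: p=0.1177, T=0.684, ωT=2.155352, cosh=4.373397, sinh=4.257534; start (x,ẋ)=(0.118600, 0.143700) → end (x,ẋ)=(0.315793, 0.640531)
phase 2: p=0.4799, T=0.597, ωT=1.881207, cosh=3.356912, sinh=3.204506; start (x,ẋ)=(0.315793, 0.640531) → end (x,ẋ)=(0.580394, 0.493101)
phase 3: p=0.6721, T=0.516, ωT=1.625968, cosh=2.640028, sinh=2.443307; start (x,ẋ)=(0.580394, 0.493101) → end (x,ẋ)=(0.812336, 0.595748)
phase 4: p=0.8643, T=0.455, ωT=1.433751, cosh=2.216407, sinh=1.977994; start (x,ẋ)=(0.812336, 0.595748) → end (x,ẋ)=(1.123087, 0.996536)
phase 5: p=1.0624, T=0.553, ωT=1.742558, cosh=2.943505, sinh=2.768433; start (x,ẋ)=(1.123087, 0.996536) → end (x,ẋ)=(2.116549, 3.462716)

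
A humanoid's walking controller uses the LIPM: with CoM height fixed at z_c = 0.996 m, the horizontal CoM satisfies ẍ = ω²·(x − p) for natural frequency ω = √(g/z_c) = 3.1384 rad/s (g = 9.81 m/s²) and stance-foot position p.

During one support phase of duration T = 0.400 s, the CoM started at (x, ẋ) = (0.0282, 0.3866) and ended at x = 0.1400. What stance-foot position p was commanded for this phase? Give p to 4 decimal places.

ωT = 3.1384·0.400 = 1.255360; cosh(ωT) = 1.897037, sinh(ωT) = 1.612064
x(T) = p + (x₀−p)·cosh(ωT) + (ẋ₀/ω)·sinh(ωT) ⇒ p·(1 − cosh) = x(T) − x₀·cosh − (ẋ₀/ω)·sinh
numerator   = 0.1400 − (0.0282)·1.897037 − (0.3866/3.1384)·1.612064 = -0.112077
denominator = 1 − 1.897037 = -0.897037
p = -0.112077 / -0.897037 = 0.1249

p = 0.1249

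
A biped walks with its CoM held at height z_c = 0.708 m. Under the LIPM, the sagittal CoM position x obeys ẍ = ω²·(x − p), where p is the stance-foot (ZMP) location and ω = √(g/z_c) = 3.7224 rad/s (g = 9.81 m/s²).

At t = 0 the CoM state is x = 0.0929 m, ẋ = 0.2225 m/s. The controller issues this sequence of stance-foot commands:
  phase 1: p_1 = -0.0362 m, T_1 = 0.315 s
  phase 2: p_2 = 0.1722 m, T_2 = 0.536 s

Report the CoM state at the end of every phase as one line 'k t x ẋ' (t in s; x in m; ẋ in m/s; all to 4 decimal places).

phase 1: p=-0.0362, T=0.315, ωT=1.172556, cosh=1.769907, sinh=1.460332; start (x,ẋ)=(0.092900, 0.222500) → end (x,ẋ)=(0.279584, 1.095584)
phase 2: p=0.1722, T=0.536, ωT=1.995206, cosh=3.744853, sinh=3.608868; start (x,ẋ)=(0.279584, 1.095584) → end (x,ẋ)=(1.636505, 5.545357)

1 0.3150 0.2796 1.0956
2 0.8510 1.6365 5.5454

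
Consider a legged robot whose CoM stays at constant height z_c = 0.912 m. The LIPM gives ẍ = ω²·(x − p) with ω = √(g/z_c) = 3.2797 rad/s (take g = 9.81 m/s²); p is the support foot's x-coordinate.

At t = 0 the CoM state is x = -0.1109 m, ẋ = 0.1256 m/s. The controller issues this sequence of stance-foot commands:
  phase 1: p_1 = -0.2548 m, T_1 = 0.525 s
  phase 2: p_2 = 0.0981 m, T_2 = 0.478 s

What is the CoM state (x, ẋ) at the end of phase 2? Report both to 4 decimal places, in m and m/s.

phase 1: p=-0.2548, T=0.525, ωT=1.721843, cosh=2.886782, sinh=2.708045; start (x,ẋ)=(-0.110900, 0.125600) → end (x,ẋ)=(0.264316, 1.640639)
phase 2: p=0.0981, T=0.478, ωT=1.567697, cosh=2.502057, sinh=2.293532; start (x,ẋ)=(0.264316, 1.640639) → end (x,ẋ)=(1.661299, 5.355263)

x = 1.6613, ẋ = 5.3553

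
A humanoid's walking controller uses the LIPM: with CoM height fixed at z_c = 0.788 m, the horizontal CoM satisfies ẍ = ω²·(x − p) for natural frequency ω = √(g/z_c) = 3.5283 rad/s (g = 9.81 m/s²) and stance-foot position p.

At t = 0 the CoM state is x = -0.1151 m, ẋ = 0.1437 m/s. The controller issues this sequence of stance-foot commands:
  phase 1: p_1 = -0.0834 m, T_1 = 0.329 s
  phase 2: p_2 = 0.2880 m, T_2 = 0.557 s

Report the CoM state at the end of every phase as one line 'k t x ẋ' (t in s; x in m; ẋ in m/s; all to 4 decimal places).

phase 1: p=-0.0834, T=0.329, ωT=1.160811, cosh=1.752876, sinh=1.439644; start (x,ẋ)=(-0.115100, 0.143700) → end (x,ẋ)=(-0.080333, 0.090868)
phase 2: p=0.2880, T=0.557, ωT=1.965263, cosh=3.638455, sinh=3.498336; start (x,ẋ)=(-0.080333, 0.090868) → end (x,ẋ)=(-0.962065, -4.215774)

1 0.3290 -0.0803 0.0909
2 0.8860 -0.9621 -4.2158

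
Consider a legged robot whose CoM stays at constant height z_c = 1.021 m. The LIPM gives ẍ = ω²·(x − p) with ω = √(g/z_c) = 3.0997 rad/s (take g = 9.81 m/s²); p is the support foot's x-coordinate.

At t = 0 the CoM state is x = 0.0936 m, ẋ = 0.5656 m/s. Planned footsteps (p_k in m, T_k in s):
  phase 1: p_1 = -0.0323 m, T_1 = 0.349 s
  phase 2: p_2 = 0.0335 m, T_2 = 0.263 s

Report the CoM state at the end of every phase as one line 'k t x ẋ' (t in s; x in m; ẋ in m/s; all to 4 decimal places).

1 0.3490 0.4130 1.4396
2 0.6120 0.9681 3.0137

phase 1: p=-0.0323, T=0.349, ωT=1.081795, cosh=1.644479, sinh=1.305492; start (x,ẋ)=(0.093600, 0.565600) → end (x,ẋ)=(0.412952, 1.439588)
phase 2: p=0.0335, T=0.263, ωT=0.815221, cosh=1.351108, sinh=0.908567; start (x,ẋ)=(0.412952, 1.439588) → end (x,ẋ)=(0.968145, 3.013685)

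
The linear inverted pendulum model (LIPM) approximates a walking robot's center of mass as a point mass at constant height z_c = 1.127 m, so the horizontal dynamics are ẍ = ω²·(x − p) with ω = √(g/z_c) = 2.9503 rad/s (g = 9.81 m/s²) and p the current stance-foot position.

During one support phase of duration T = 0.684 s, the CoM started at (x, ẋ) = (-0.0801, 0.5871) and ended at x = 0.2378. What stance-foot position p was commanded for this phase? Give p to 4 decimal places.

ωT = 2.9503·0.684 = 2.018005; cosh(ωT) = 3.828111, sinh(ωT) = 3.695191
x(T) = p + (x₀−p)·cosh(ωT) + (ẋ₀/ω)·sinh(ωT) ⇒ p·(1 − cosh) = x(T) − x₀·cosh − (ẋ₀/ω)·sinh
numerator   = 0.2378 − (-0.0801)·3.828111 − (0.5871/2.9503)·3.695191 = -0.190899
denominator = 1 − 3.828111 = -2.828111
p = -0.190899 / -2.828111 = 0.0675

p = 0.0675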